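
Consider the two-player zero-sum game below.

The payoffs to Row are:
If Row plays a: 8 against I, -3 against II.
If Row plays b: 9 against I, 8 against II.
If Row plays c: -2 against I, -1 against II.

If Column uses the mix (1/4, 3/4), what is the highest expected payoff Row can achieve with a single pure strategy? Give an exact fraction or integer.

a: (8)·(1/4) + (-3)·(3/4) = -1/4.
b: (9)·(1/4) + (8)·(3/4) = 33/4.
c: (-2)·(1/4) + (-1)·(3/4) = -5/4.
The best pure response is b with expected payoff 33/4.

33/4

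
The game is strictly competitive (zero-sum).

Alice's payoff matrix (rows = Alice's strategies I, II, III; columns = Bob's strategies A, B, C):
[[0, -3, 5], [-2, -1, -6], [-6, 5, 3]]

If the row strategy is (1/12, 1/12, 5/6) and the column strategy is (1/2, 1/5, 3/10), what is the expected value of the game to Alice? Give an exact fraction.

Against (1/2, 1/5, 3/10), each row's expected payoff is I: 9/10; II: -3; III: -11/10.
Taking the (1/12, 1/12, 5/6)-weighted average: (1/12)·(9/10) + (1/12)·(-3) + (5/6)·(-11/10) = -131/120.

-131/120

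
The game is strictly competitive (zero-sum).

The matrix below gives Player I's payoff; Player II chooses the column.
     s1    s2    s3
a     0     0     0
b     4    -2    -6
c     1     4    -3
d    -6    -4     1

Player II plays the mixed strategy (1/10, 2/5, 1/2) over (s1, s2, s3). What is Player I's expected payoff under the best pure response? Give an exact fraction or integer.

a: (0)·(1/10) + (0)·(2/5) + (0)·(1/2) = 0.
b: (4)·(1/10) + (-2)·(2/5) + (-6)·(1/2) = -17/5.
c: (1)·(1/10) + (4)·(2/5) + (-3)·(1/2) = 1/5.
d: (-6)·(1/10) + (-4)·(2/5) + (1)·(1/2) = -17/10.
The best pure response is c with expected payoff 1/5.

1/5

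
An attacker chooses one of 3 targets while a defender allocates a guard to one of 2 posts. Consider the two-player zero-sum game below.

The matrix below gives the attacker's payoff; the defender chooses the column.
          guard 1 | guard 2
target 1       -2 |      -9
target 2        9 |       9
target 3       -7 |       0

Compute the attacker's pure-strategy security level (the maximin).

9

The worst-case payoff for each row is target 1: -9, target 2: 9, target 3: -7.
The best of these is 9.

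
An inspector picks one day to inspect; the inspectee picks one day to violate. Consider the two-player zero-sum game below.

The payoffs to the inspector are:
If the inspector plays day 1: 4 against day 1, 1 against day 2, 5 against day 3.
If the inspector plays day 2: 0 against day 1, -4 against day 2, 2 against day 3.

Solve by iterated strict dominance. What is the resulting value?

1

Column day 3 is strictly dominated by day 1 for the inspectee (4<5, 0<2); eliminate day 3.
Row day 2 is strictly dominated by row day 1 (4>0, 1>-4); eliminate day 2.
Column day 1 is strictly dominated by day 2 for the inspectee (1<4); eliminate day 1.
Only (day 1, day 2) remains, with payoff 1.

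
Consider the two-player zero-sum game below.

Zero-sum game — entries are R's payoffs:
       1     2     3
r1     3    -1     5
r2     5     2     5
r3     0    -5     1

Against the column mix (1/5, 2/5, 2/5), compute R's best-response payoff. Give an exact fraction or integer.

r1: (3)·(1/5) + (-1)·(2/5) + (5)·(2/5) = 11/5.
r2: (5)·(1/5) + (2)·(2/5) + (5)·(2/5) = 19/5.
r3: (0)·(1/5) + (-5)·(2/5) + (1)·(2/5) = -8/5.
The best pure response is r2 with expected payoff 19/5.

19/5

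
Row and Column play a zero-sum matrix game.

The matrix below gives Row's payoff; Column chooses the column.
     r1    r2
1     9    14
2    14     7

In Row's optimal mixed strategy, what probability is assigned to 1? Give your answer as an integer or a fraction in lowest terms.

Row minima are 9 and 7, so Row's maximin is 9; column maxima are 14 and 14, so Column's minimax is 14. These differ, so the equilibrium is in mixed strategies.
Let Row play 1 with probability p. Column is indifferent when 9p + 14(1−p) = 14p + 7(1−p), giving p = 7/12.

7/12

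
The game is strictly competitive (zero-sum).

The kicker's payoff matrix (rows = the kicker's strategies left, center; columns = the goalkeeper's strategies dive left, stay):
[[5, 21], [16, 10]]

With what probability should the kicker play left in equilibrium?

3/11

Row minima are 5 and 10, so the kicker's maximin is 10; column maxima are 16 and 21, so the goalkeeper's minimax is 16. These differ, so the equilibrium is in mixed strategies.
Let the kicker play left with probability p. The goalkeeper is indifferent when 5p + 16(1−p) = 21p + 10(1−p), giving p = 3/11.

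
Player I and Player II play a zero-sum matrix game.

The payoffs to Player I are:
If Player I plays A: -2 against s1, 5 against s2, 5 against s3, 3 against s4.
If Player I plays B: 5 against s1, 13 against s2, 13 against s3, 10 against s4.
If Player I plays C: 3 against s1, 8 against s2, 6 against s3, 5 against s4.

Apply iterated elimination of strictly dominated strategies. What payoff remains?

Row C is strictly dominated by row B (5>3, 13>8, 13>6, 10>5); eliminate C.
Row A is strictly dominated by row B (5>-2, 13>5, 13>5, 10>3); eliminate A.
Column s2 is strictly dominated by s1 for Player II (5<13); eliminate s2.
Column s3 is strictly dominated by s1 for Player II (5<13); eliminate s3.
Column s4 is strictly dominated by s1 for Player II (5<10); eliminate s4.
Only (B, s1) remains, with payoff 5.

5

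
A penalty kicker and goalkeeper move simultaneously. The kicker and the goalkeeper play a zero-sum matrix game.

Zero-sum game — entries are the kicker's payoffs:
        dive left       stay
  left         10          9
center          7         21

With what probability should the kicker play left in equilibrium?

Row minima are 9 and 7, so the kicker's maximin is 9; column maxima are 10 and 21, so the goalkeeper's minimax is 10. These differ, so the equilibrium is in mixed strategies.
Let the kicker play left with probability p. The goalkeeper is indifferent when 10p + 7(1−p) = 9p + 21(1−p), giving p = 14/15.

14/15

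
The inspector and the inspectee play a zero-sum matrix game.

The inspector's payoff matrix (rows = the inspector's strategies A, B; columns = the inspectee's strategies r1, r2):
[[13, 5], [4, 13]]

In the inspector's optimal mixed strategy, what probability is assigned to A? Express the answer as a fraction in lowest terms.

Row minima are 5 and 4, so the inspector's maximin is 5; column maxima are 13 and 13, so the inspectee's minimax is 13. These differ, so the equilibrium is in mixed strategies.
Let the inspector play A with probability p. The inspectee is indifferent when 13p + 4(1−p) = 5p + 13(1−p), giving p = 9/17.

9/17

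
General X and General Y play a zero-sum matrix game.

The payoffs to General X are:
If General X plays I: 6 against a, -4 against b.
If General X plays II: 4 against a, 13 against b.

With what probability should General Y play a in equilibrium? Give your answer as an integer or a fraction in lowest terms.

17/19

Row minima are -4 and 4, so General X's maximin is 4; column maxima are 6 and 13, so General Y's minimax is 6. These differ, so the equilibrium is in mixed strategies.
Let General Y play a with probability q. General X is indifferent when 6q − 4(1−q) = 4q + 13(1−q), giving q = 17/19.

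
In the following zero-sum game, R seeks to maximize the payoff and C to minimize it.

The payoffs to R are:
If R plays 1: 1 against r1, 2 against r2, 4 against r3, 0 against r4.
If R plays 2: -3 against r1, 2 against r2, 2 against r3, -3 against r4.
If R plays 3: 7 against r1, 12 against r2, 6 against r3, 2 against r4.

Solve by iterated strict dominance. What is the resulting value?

2

Column r3 is strictly dominated by r4 for C (0<4, -3<2, 2<6); eliminate r3.
Column r2 is strictly dominated by r1 for C (1<2, -3<2, 7<12); eliminate r2.
Row 1 is strictly dominated by row 3 (7>1, 2>0); eliminate 1.
Row 2 is strictly dominated by row 3 (7>-3, 2>-3); eliminate 2.
Column r1 is strictly dominated by r4 for C (2<7); eliminate r1.
Only (3, r4) remains, with payoff 2.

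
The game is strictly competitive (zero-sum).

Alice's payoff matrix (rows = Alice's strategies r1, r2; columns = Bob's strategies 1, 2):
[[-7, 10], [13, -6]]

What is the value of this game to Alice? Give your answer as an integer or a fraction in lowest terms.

22/9

Row minima are -7 and -6, so Alice's maximin is -6; column maxima are 13 and 10, so Bob's minimax is 10. These differ, so the equilibrium is in mixed strategies.
Let Alice play r1 with probability p. Bob is indifferent when −7p + 13(1−p) = 10p − 6(1−p), giving p = 19/36.
Let Bob play 1 with probability q. Alice is indifferent when −7q + 10(1−q) = 13q − 6(1−q), giving q = 4/9.
The value is -7·(4/9) + (10)·(5/9) = 22/9.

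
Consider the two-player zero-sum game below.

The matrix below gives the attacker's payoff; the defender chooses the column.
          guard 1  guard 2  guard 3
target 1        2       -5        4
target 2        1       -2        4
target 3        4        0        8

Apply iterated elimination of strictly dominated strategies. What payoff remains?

0

Row target 1 is strictly dominated by row target 3 (4>2, 0>-5, 8>4); eliminate target 1.
Row target 2 is strictly dominated by row target 3 (4>1, 0>-2, 8>4); eliminate target 2.
Column guard 3 is strictly dominated by guard 1 for the defender (4<8); eliminate guard 3.
Column guard 1 is strictly dominated by guard 2 for the defender (0<4); eliminate guard 1.
Only (target 3, guard 2) remains, with payoff 0.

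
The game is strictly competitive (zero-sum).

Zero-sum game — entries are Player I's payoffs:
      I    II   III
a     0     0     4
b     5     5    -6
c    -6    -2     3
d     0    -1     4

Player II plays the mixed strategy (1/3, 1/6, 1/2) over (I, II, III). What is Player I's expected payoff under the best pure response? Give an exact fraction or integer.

a: (0)·(1/3) + (0)·(1/6) + (4)·(1/2) = 2.
b: (5)·(1/3) + (5)·(1/6) + (-6)·(1/2) = -1/2.
c: (-6)·(1/3) + (-2)·(1/6) + (3)·(1/2) = -5/6.
d: (0)·(1/3) + (-1)·(1/6) + (4)·(1/2) = 11/6.
The best pure response is a with expected payoff 2.

2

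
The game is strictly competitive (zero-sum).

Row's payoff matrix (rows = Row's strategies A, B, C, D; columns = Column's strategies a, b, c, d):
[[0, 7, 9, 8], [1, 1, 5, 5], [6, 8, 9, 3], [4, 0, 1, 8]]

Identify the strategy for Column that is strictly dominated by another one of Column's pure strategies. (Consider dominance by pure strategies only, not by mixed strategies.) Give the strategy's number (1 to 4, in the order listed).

Column prefers columns that give Row less. Compare c with b: 7 < 9, 1 < 5, 8 < 9, 0 < 1.
So b strictly dominates c for Column; c is strictly dominated.

3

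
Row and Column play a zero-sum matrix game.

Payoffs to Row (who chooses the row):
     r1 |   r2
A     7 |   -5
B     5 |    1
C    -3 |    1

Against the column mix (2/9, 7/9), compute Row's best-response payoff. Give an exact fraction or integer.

17/9

A: (7)·(2/9) + (-5)·(7/9) = -7/3.
B: (5)·(2/9) + (1)·(7/9) = 17/9.
C: (-3)·(2/9) + (1)·(7/9) = 1/9.
The best pure response is B with expected payoff 17/9.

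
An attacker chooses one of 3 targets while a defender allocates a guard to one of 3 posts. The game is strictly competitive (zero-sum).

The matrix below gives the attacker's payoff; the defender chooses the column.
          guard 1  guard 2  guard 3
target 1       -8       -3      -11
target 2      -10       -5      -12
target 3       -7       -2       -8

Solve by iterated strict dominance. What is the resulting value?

-8

Row target 1 is strictly dominated by row target 3 (-7>-8, -2>-3, -8>-11); eliminate target 1.
Column guard 1 is strictly dominated by guard 3 for the defender (-12<-10, -8<-7); eliminate guard 1.
Row target 2 is strictly dominated by row target 3 (-2>-5, -8>-12); eliminate target 2.
Column guard 2 is strictly dominated by guard 3 for the defender (-8<-2); eliminate guard 2.
Only (target 3, guard 3) remains, with payoff -8.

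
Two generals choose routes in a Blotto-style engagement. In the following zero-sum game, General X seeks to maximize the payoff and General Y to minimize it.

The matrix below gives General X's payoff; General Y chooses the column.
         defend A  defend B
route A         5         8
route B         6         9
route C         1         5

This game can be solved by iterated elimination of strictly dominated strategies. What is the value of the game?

6

Column defend B is strictly dominated by defend A for General Y (5<8, 6<9, 1<5); eliminate defend B.
Row route A is strictly dominated by row route B (6>5); eliminate route A.
Row route C is strictly dominated by row route B (6>1); eliminate route C.
Only (route B, defend A) remains, with payoff 6.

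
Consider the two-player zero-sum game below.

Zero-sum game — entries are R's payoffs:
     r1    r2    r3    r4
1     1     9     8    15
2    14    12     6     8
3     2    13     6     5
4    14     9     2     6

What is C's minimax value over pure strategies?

The worst case (largest entry) in each column is r1: 14, r2: 13, r3: 8, r4: 15.
The best (smallest) of these is 8.

8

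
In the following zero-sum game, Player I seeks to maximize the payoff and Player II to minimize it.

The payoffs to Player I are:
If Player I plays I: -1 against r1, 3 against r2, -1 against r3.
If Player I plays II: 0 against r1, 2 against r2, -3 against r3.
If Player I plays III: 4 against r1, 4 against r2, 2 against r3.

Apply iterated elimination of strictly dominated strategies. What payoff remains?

Row II is strictly dominated by row III (4>0, 4>2, 2>-3); eliminate II.
Row I is strictly dominated by row III (4>-1, 4>3, 2>-1); eliminate I.
Column r2 is strictly dominated by r3 for Player II (2<4); eliminate r2.
Column r1 is strictly dominated by r3 for Player II (2<4); eliminate r1.
Only (III, r3) remains, with payoff 2.

2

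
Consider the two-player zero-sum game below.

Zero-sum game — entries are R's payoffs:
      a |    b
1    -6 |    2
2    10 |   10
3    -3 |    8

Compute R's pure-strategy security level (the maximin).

The worst-case payoff for each row is 1: -6, 2: 10, 3: -3.
The best of these is 10.

10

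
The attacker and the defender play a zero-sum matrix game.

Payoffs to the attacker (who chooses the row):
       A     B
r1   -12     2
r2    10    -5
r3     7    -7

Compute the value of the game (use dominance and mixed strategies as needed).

Row r3 is strictly dominated by row r2, so the attacker never plays it.
The remaining 2×2 game on (r1, r2) × (A, B) has no saddle point. Let the attacker play r1 with probability p; indifference gives −12p + 10(1−p) = 2p − 5(1−p), so p = 15/29.
Similarly the defender's optimal q on A is 7/29, and the value is -12·(7/29) + (2)·(22/29) = -40/29.

-40/29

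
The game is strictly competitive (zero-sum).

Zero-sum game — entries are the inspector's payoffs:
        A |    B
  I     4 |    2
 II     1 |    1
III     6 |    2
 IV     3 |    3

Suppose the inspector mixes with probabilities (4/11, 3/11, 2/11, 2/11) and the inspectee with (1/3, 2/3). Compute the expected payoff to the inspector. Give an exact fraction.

Against (1/3, 2/3), each row's expected payoff is I: 8/3; II: 1; III: 10/3; IV: 3.
Taking the (4/11, 3/11, 2/11, 2/11)-weighted average: (4/11)·(8/3) + (3/11)·(1) + (2/11)·(10/3) + (2/11)·(3) = 79/33.

79/33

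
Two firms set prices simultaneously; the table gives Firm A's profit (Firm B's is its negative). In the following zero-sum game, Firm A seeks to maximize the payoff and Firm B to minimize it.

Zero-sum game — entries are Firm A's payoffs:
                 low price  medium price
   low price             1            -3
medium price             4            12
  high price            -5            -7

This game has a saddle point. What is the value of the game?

Row minima: -3, 4, -7 → Firm A's maximin is 4.
Column maxima: 4, 12 → Firm B's minimax is 4.
They coincide at (medium price, low price), so the value is 4.

4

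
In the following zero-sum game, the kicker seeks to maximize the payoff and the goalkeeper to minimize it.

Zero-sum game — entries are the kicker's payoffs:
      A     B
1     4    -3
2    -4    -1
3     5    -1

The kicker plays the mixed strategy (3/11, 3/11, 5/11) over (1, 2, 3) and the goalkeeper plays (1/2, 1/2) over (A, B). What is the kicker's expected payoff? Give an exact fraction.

4/11

Against (1/2, 1/2), each row's expected payoff is 1: 1/2; 2: -5/2; 3: 2.
Taking the (3/11, 3/11, 5/11)-weighted average: (3/11)·(1/2) + (3/11)·(-5/2) + (5/11)·(2) = 4/11.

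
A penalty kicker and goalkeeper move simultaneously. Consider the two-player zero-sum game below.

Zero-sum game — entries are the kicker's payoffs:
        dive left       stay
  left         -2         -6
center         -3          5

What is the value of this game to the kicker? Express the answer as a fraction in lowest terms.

-7/3

Row minima are -6 and -3, so the kicker's maximin is -3; column maxima are -2 and 5, so the goalkeeper's minimax is -2. These differ, so the equilibrium is in mixed strategies.
Let the kicker play left with probability p. The goalkeeper is indifferent when −2p − 3(1−p) = −6p + 5(1−p), giving p = 2/3.
Let the goalkeeper play dive left with probability q. The kicker is indifferent when −2q − 6(1−q) = −3q + 5(1−q), giving q = 11/12.
The value is -2·(11/12) + (-6)·(1/12) = -7/3.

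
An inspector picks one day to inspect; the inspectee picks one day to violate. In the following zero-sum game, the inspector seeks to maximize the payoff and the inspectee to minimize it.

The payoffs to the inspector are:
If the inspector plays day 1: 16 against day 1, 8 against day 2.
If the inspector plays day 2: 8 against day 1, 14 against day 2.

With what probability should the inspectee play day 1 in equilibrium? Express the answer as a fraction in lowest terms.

Row minima are 8 and 8, so the inspector's maximin is 8; column maxima are 16 and 14, so the inspectee's minimax is 14. These differ, so the equilibrium is in mixed strategies.
Let the inspectee play day 1 with probability q. The inspector is indifferent when 16q + 8(1−q) = 8q + 14(1−q), giving q = 3/7.

3/7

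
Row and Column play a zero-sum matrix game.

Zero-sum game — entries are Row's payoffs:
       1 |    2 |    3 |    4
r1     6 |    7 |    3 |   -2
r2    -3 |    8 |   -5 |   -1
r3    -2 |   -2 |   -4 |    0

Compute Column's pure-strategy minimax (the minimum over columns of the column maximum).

The worst case (largest entry) in each column is 1: 6, 2: 8, 3: 3, 4: 0.
The best (smallest) of these is 0.

0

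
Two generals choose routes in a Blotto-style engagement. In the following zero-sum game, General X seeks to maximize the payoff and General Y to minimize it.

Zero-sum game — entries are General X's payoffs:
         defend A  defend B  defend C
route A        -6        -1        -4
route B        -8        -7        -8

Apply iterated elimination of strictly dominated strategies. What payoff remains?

Row route B is strictly dominated by row route A (-6>-8, -1>-7, -4>-8); eliminate route B.
Column defend C is strictly dominated by defend A for General Y (-6<-4); eliminate defend C.
Column defend B is strictly dominated by defend A for General Y (-6<-1); eliminate defend B.
Only (route A, defend A) remains, with payoff -6.

-6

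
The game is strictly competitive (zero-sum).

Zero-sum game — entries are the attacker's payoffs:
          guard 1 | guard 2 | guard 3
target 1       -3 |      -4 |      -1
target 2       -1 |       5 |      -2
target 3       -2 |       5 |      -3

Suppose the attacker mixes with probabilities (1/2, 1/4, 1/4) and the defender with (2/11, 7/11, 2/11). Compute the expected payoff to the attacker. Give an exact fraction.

Against (2/11, 7/11, 2/11), each row's expected payoff is target 1: -36/11; target 2: 29/11; target 3: 25/11.
Taking the (1/2, 1/4, 1/4)-weighted average: (1/2)·(-36/11) + (1/4)·(29/11) + (1/4)·(25/11) = -9/22.

-9/22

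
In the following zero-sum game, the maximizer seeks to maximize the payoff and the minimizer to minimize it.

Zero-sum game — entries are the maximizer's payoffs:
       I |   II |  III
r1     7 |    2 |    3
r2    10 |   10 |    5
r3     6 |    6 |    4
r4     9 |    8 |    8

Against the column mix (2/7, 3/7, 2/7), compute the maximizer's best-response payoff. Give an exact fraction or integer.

r1: (7)·(2/7) + (2)·(3/7) + (3)·(2/7) = 26/7.
r2: (10)·(2/7) + (10)·(3/7) + (5)·(2/7) = 60/7.
r3: (6)·(2/7) + (6)·(3/7) + (4)·(2/7) = 38/7.
r4: (9)·(2/7) + (8)·(3/7) + (8)·(2/7) = 58/7.
The best pure response is r2 with expected payoff 60/7.

60/7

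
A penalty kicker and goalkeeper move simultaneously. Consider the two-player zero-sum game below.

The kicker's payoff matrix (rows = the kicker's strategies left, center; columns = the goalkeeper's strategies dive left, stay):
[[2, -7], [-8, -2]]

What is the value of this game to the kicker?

Row minima are -7 and -8, so the kicker's maximin is -7; column maxima are 2 and -2, so the goalkeeper's minimax is -2. These differ, so the equilibrium is in mixed strategies.
Let the kicker play left with probability p. The goalkeeper is indifferent when 2p − 8(1−p) = −7p − 2(1−p), giving p = 2/5.
Let the goalkeeper play dive left with probability q. The kicker is indifferent when 2q − 7(1−q) = −8q − 2(1−q), giving q = 1/3.
The value is 2·(1/3) + (-7)·(2/3) = -4.

-4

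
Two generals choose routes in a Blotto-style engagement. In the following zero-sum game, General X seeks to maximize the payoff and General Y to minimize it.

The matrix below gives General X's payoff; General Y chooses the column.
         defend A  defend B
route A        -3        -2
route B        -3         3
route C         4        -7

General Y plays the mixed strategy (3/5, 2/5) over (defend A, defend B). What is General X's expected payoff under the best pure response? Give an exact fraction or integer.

-2/5

route A: (-3)·(3/5) + (-2)·(2/5) = -13/5.
route B: (-3)·(3/5) + (3)·(2/5) = -3/5.
route C: (4)·(3/5) + (-7)·(2/5) = -2/5.
The best pure response is route C with expected payoff -2/5.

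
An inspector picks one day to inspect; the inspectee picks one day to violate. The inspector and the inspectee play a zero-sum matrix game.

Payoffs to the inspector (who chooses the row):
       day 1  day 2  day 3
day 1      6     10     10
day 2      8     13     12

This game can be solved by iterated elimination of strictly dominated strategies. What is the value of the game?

Row day 1 is strictly dominated by row day 2 (8>6, 13>10, 12>10); eliminate day 1.
Column day 2 is strictly dominated by day 1 for the inspectee (8<13); eliminate day 2.
Column day 3 is strictly dominated by day 1 for the inspectee (8<12); eliminate day 3.
Only (day 2, day 1) remains, with payoff 8.

8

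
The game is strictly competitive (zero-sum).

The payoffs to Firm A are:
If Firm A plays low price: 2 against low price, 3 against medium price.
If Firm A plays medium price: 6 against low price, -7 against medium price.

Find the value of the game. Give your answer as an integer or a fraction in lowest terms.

Row minima are 2 and -7, so Firm A's maximin is 2; column maxima are 6 and 3, so Firm B's minimax is 3. These differ, so the equilibrium is in mixed strategies.
Let Firm A play low price with probability p. Firm B is indifferent when 2p + 6(1−p) = 3p − 7(1−p), giving p = 13/14.
Let Firm B play low price with probability q. Firm A is indifferent when 2q + 3(1−q) = 6q − 7(1−q), giving q = 5/7.
The value is 2·(5/7) + (3)·(2/7) = 16/7.

16/7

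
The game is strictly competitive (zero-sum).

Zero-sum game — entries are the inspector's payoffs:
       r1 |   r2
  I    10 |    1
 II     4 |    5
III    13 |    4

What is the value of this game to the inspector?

49/10

Row I is strictly dominated by row III, so the inspector never plays it.
The remaining 2×2 game on (II, III) × (r1, r2) has no saddle point. Let the inspector play II with probability p; indifference gives 4p + 13(1−p) = 5p + 4(1−p), so p = 9/10.
Similarly the inspectee's optimal q on r1 is 1/10, and the value is 4·(1/10) + (5)·(9/10) = 49/10.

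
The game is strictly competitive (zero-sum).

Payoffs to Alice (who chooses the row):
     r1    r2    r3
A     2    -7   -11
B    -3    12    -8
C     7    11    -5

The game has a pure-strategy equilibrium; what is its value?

Row minima: -11, -8, -5 → Alice's maximin is -5.
Column maxima: 7, 12, -5 → Bob's minimax is -5.
They coincide at (C, r3), so the value is -5.

-5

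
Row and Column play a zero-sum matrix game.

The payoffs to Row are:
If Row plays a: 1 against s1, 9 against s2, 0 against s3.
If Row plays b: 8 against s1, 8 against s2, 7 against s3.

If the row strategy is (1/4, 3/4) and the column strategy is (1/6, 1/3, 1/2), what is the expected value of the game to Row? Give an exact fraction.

77/12

Against (1/6, 1/3, 1/2), each row's expected payoff is a: 19/6; b: 15/2.
Taking the (1/4, 3/4)-weighted average: (1/4)·(19/6) + (3/4)·(15/2) = 77/12.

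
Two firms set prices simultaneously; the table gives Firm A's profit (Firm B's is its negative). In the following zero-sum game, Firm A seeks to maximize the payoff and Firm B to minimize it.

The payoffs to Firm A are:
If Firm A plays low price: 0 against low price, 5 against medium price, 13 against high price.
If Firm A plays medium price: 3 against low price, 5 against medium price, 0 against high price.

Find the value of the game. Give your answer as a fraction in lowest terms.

39/16

Column medium price is strictly dominated by low price for Firm B (it gives Firm A more in every row).
The remaining 2×2 game on (low price, medium price) × (low price, high price) has no saddle point. Let Firm A play low price with probability p; indifference gives 3(1−p) = 13p, so p = 3/16.
Similarly Firm B's optimal q on low price is 13/16, and the value is 0·(13/16) + (13)·(3/16) = 39/16.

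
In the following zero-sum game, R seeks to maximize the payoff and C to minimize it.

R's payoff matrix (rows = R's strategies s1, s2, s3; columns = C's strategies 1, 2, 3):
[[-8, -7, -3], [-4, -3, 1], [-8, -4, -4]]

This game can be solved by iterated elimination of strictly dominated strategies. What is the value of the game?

-4

Row s1 is strictly dominated by row s2 (-4>-8, -3>-7, 1>-3); eliminate s1.
Column 2 is strictly dominated by 1 for C (-4<-3, -8<-4); eliminate 2.
Row s3 is strictly dominated by row s2 (-4>-8, 1>-4); eliminate s3.
Column 3 is strictly dominated by 1 for C (-4<1); eliminate 3.
Only (s2, 1) remains, with payoff -4.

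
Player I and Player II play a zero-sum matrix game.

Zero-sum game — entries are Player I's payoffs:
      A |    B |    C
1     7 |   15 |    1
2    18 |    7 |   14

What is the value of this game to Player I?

Column A is strictly dominated by C for Player II (it gives Player I more in every row).
The remaining 2×2 game on (1, 2) × (B, C) has no saddle point. Let Player I play 1 with probability p; indifference gives 15p + 7(1−p) = p + 14(1−p), so p = 1/3.
Similarly Player II's optimal q on B is 13/21, and the value is 15·(13/21) + (1)·(8/21) = 29/3.

29/3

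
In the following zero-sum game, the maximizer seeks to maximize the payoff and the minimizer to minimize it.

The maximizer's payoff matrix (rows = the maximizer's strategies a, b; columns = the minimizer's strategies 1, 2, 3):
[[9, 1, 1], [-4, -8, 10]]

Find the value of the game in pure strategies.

1

Row minima: 1, -8 → the maximizer's maximin is 1.
Column maxima: 9, 1, 10 → the minimizer's minimax is 1.
They coincide at (a, 2), so the value is 1.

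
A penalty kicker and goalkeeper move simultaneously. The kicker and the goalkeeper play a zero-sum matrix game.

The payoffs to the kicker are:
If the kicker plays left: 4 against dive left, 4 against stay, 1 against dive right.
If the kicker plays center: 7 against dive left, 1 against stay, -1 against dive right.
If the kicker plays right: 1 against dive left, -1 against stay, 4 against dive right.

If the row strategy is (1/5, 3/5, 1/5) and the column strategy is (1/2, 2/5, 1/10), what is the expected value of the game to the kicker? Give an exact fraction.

Against (1/2, 2/5, 1/10), each row's expected payoff is left: 37/10; center: 19/5; right: 1/2.
Taking the (1/5, 3/5, 1/5)-weighted average: (1/5)·(37/10) + (3/5)·(19/5) + (1/5)·(1/2) = 78/25.

78/25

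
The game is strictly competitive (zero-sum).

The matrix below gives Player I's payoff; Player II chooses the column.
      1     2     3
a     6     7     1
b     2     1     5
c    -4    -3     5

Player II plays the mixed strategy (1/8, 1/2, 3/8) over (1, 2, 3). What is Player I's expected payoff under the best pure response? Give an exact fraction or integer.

37/8

a: (6)·(1/8) + (7)·(1/2) + (1)·(3/8) = 37/8.
b: (2)·(1/8) + (1)·(1/2) + (5)·(3/8) = 21/8.
c: (-4)·(1/8) + (-3)·(1/2) + (5)·(3/8) = -1/8.
The best pure response is a with expected payoff 37/8.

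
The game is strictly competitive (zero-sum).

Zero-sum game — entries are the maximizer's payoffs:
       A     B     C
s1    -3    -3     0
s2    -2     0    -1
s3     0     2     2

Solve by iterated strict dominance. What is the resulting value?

Row s2 is strictly dominated by row s3 (0>-2, 2>0, 2>-1); eliminate s2.
Row s1 is strictly dominated by row s3 (0>-3, 2>-3, 2>0); eliminate s1.
Column B is strictly dominated by A for the minimizer (0<2); eliminate B.
Column C is strictly dominated by A for the minimizer (0<2); eliminate C.
Only (s3, A) remains, with payoff 0.

0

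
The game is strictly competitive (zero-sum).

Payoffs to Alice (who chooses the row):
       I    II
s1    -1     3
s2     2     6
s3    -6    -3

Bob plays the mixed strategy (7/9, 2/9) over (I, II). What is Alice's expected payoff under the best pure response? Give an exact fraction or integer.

s1: (-1)·(7/9) + (3)·(2/9) = -1/9.
s2: (2)·(7/9) + (6)·(2/9) = 26/9.
s3: (-6)·(7/9) + (-3)·(2/9) = -16/3.
The best pure response is s2 with expected payoff 26/9.

26/9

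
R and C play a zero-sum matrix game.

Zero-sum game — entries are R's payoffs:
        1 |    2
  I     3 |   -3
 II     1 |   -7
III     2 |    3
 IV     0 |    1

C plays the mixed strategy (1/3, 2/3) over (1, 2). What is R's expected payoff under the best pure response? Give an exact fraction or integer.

8/3

I: (3)·(1/3) + (-3)·(2/3) = -1.
II: (1)·(1/3) + (-7)·(2/3) = -13/3.
III: (2)·(1/3) + (3)·(2/3) = 8/3.
IV: (0)·(1/3) + (1)·(2/3) = 2/3.
The best pure response is III with expected payoff 8/3.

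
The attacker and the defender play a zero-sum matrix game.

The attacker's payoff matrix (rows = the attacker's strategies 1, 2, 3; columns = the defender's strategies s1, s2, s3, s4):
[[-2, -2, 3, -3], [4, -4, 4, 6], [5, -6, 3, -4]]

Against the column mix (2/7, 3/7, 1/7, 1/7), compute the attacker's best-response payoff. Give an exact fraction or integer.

1: (-2)·(2/7) + (-2)·(3/7) + (3)·(1/7) + (-3)·(1/7) = -10/7.
2: (4)·(2/7) + (-4)·(3/7) + (4)·(1/7) + (6)·(1/7) = 6/7.
3: (5)·(2/7) + (-6)·(3/7) + (3)·(1/7) + (-4)·(1/7) = -9/7.
The best pure response is 2 with expected payoff 6/7.

6/7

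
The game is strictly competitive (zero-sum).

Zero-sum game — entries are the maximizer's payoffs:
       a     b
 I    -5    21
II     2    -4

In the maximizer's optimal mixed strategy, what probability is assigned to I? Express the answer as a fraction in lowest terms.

Row minima are -5 and -4, so the maximizer's maximin is -4; column maxima are 2 and 21, so the minimizer's minimax is 2. These differ, so the equilibrium is in mixed strategies.
Let the maximizer play I with probability p. The minimizer is indifferent when −5p + 2(1−p) = 21p − 4(1−p), giving p = 3/16.

3/16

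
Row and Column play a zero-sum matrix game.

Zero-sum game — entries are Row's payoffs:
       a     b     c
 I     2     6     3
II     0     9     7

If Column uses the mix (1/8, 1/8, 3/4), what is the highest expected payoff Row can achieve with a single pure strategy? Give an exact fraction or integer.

51/8

I: (2)·(1/8) + (6)·(1/8) + (3)·(3/4) = 13/4.
II: (0)·(1/8) + (9)·(1/8) + (7)·(3/4) = 51/8.
The best pure response is II with expected payoff 51/8.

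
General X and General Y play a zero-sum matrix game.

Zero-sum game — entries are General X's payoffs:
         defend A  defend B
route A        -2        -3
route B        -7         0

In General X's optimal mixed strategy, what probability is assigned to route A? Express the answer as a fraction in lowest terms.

7/8

Row minima are -3 and -7, so General X's maximin is -3; column maxima are -2 and 0, so General Y's minimax is -2. These differ, so the equilibrium is in mixed strategies.
Let General X play route A with probability p. General Y is indifferent when −2p − 7(1−p) = −3p, giving p = 7/8.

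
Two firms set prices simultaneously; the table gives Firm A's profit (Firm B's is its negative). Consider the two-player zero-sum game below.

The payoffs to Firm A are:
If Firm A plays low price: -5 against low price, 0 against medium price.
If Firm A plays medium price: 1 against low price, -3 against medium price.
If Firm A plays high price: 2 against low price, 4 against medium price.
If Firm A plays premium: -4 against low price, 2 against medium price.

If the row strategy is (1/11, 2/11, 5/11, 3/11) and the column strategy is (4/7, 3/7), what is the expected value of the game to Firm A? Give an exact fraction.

Against (4/7, 3/7), each row's expected payoff is low price: -20/7; medium price: -5/7; high price: 20/7; premium: -10/7.
Taking the (1/11, 2/11, 5/11, 3/11)-weighted average: (1/11)·(-20/7) + (2/11)·(-5/7) + (5/11)·(20/7) + (3/11)·(-10/7) = 40/77.

40/77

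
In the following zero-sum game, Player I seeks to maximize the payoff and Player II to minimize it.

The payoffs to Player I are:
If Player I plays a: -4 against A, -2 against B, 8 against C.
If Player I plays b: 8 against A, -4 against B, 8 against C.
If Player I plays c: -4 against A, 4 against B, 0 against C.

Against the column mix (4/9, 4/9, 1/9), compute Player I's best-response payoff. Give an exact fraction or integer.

8/3

a: (-4)·(4/9) + (-2)·(4/9) + (8)·(1/9) = -16/9.
b: (8)·(4/9) + (-4)·(4/9) + (8)·(1/9) = 8/3.
c: (-4)·(4/9) + (4)·(4/9) + (0)·(1/9) = 0.
The best pure response is b with expected payoff 8/3.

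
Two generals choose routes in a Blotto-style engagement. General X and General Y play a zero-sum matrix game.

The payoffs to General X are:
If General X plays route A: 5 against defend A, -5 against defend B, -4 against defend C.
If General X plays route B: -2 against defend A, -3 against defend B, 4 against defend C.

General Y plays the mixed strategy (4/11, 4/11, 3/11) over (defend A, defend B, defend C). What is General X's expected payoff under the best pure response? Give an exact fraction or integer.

route A: (5)·(4/11) + (-5)·(4/11) + (-4)·(3/11) = -12/11.
route B: (-2)·(4/11) + (-3)·(4/11) + (4)·(3/11) = -8/11.
The best pure response is route B with expected payoff -8/11.

-8/11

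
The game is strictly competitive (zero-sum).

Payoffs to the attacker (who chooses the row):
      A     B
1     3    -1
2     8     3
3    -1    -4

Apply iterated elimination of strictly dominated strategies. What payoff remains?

Row 3 is strictly dominated by row 1 (3>-1, -1>-4); eliminate 3.
Row 1 is strictly dominated by row 2 (8>3, 3>-1); eliminate 1.
Column A is strictly dominated by B for the defender (3<8); eliminate A.
Only (2, B) remains, with payoff 3.

3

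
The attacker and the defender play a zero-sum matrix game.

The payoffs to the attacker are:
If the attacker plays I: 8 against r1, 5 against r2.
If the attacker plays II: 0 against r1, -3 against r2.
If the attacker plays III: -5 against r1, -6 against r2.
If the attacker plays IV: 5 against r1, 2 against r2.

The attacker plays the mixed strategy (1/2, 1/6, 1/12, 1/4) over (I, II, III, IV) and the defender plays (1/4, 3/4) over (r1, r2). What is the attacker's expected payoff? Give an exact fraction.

Against (1/4, 3/4), each row's expected payoff is I: 23/4; II: -9/4; III: -23/4; IV: 11/4.
Taking the (1/2, 1/6, 1/12, 1/4)-weighted average: (1/2)·(23/4) + (1/6)·(-9/4) + (1/12)·(-23/4) + (1/4)·(11/4) = 65/24.

65/24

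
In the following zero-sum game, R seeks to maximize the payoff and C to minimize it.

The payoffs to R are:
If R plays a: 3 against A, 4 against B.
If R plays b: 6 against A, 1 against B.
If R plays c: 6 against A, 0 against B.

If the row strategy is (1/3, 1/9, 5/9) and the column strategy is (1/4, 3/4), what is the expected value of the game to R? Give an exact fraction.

7/3

Against (1/4, 3/4), each row's expected payoff is a: 15/4; b: 9/4; c: 3/2.
Taking the (1/3, 1/9, 5/9)-weighted average: (1/3)·(15/4) + (1/9)·(9/4) + (5/9)·(3/2) = 7/3.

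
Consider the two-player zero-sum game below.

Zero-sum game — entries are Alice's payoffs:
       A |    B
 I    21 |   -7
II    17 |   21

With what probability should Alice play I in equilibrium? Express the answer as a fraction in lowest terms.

1/8

Row minima are -7 and 17, so Alice's maximin is 17; column maxima are 21 and 21, so Bob's minimax is 21. These differ, so the equilibrium is in mixed strategies.
Let Alice play I with probability p. Bob is indifferent when 21p + 17(1−p) = −7p + 21(1−p), giving p = 1/8.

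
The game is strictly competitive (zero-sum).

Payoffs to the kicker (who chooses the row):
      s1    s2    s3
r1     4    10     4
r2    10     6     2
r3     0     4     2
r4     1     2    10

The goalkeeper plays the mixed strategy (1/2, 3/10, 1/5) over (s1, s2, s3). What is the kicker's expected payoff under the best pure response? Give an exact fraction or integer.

r1: (4)·(1/2) + (10)·(3/10) + (4)·(1/5) = 29/5.
r2: (10)·(1/2) + (6)·(3/10) + (2)·(1/5) = 36/5.
r3: (0)·(1/2) + (4)·(3/10) + (2)·(1/5) = 8/5.
r4: (1)·(1/2) + (2)·(3/10) + (10)·(1/5) = 31/10.
The best pure response is r2 with expected payoff 36/5.

36/5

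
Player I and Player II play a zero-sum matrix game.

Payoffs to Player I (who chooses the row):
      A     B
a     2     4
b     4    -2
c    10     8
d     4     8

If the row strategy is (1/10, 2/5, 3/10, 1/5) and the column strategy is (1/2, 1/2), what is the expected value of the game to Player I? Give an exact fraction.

Against (1/2, 1/2), each row's expected payoff is a: 3; b: 1; c: 9; d: 6.
Taking the (1/10, 2/5, 3/10, 1/5)-weighted average: (1/10)·(3) + (2/5)·(1) + (3/10)·(9) + (1/5)·(6) = 23/5.

23/5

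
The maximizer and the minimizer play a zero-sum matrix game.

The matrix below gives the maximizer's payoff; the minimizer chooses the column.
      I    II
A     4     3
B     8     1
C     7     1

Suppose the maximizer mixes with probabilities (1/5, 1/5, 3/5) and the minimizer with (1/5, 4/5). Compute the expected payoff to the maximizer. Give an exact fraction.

61/25

Against (1/5, 4/5), each row's expected payoff is A: 16/5; B: 12/5; C: 11/5.
Taking the (1/5, 1/5, 3/5)-weighted average: (1/5)·(16/5) + (1/5)·(12/5) + (3/5)·(11/5) = 61/25.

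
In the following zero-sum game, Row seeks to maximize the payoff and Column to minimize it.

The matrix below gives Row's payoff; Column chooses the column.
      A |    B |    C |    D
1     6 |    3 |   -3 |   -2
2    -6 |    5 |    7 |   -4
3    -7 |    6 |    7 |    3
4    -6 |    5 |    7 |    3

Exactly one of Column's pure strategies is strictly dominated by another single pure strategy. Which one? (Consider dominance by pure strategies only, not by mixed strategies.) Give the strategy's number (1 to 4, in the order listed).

2

Column prefers columns that give Row less. Compare B with D: -2 < 3, -4 < 5, 3 < 6, 3 < 5.
So D strictly dominates B for Column; B is strictly dominated.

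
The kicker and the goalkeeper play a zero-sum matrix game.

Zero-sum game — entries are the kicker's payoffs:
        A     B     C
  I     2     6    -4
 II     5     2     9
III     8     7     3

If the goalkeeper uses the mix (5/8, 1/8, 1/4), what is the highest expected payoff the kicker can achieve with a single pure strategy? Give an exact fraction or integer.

I: (2)·(5/8) + (6)·(1/8) + (-4)·(1/4) = 1.
II: (5)·(5/8) + (2)·(1/8) + (9)·(1/4) = 45/8.
III: (8)·(5/8) + (7)·(1/8) + (3)·(1/4) = 53/8.
The best pure response is III with expected payoff 53/8.

53/8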